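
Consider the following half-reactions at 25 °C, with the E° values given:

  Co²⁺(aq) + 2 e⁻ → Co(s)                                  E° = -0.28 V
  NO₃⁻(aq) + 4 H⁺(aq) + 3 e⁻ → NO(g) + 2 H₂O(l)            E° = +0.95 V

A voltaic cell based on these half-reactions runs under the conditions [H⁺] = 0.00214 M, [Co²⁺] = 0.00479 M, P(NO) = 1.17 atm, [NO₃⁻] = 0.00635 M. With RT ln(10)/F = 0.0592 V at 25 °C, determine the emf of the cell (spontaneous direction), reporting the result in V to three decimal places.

NO₃⁻/NO is the cathode (higher E°), Co²⁺/Co the anode: E°cell = +0.95 − (-0.28) = +1.23 V, n = 6.
Overall: 2 NO₃⁻(aq) + 8 H⁺(aq) + 3 Co(s) → 2 NO(g) + 4 H₂O(l) + 3 Co²⁺(aq)
Q = P(NO)^2·[Co²⁺]^3 / ([NO₃⁻]^2·[H⁺]^8); log Q = 18.929.
E = E° − (0.0592/n) log Q = +1.23 − (0.0592/6)(18.929) = +1.043 V.

+1.043 V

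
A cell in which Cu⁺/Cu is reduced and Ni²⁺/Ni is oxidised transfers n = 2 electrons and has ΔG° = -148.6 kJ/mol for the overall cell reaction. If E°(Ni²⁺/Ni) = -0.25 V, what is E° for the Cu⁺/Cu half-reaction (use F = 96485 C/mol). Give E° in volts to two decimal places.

E°cell = −ΔG°/(nF) = −(-148.6×10³)/((2)(96485)) = +0.770 V.
Since Cu⁺/Cu is the cathode and Ni²⁺/Ni the anode, E°cell = E°(Cu⁺/Cu) − E°(Ni²⁺/Ni).
So E°(Cu⁺/Cu) = E°cell + E°(Ni²⁺/Ni) = +0.770 + (-0.25) = +0.52 V.

+0.52 V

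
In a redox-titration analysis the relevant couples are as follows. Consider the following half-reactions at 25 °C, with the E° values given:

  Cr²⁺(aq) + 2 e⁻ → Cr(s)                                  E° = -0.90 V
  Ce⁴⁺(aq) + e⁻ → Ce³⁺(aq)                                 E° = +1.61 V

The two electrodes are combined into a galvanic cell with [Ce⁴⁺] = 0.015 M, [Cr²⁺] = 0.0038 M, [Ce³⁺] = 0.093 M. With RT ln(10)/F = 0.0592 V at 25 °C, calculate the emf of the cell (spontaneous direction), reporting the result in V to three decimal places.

Ce⁴⁺/Ce³⁺ is the cathode (higher E°), Cr²⁺/Cr the anode: E°cell = +1.61 − (-0.90) = +2.51 V, n = 2.
Overall: 2 Ce⁴⁺(aq) + Cr(s) → 2 Ce³⁺(aq) + Cr²⁺(aq)
Q = [Ce³⁺]^2·[Cr²⁺] / ([Ce⁴⁺]^2); log Q = -0.835.
E = E° − (0.0592/n) log Q = +2.51 − (0.0592/2)(-0.835) = +2.535 V.

+2.535 V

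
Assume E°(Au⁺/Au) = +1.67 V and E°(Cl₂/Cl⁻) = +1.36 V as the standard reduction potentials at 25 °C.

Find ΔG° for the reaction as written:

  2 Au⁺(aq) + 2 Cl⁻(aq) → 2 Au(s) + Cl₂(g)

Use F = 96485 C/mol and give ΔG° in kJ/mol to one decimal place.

As written, Au⁺/Au is reduced (cathode) and Cl₂/Cl⁻ is oxidised (anode), so E°cell = (+1.67) − (+1.36) = +0.31 V.
Balancing electrons gives n = 2.
ΔG° = −nFE° = −(2)(96485)(+0.31) = -59,821 J = -59.8 kJ/mol.

-59.8 kJ/mol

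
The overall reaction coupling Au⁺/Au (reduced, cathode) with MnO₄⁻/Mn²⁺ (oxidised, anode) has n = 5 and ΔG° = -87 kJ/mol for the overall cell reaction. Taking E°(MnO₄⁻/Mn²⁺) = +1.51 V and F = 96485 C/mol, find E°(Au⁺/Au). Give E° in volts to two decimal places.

+1.69 V

E°cell = −ΔG°/(nF) = −(-87×10³)/((5)(96485)) = +0.180 V.
Since Au⁺/Au is the cathode and MnO₄⁻/Mn²⁺ the anode, E°cell = E°(Au⁺/Au) − E°(MnO₄⁻/Mn²⁺).
So E°(Au⁺/Au) = E°cell + E°(MnO₄⁻/Mn²⁺) = +0.180 + (+1.51) = +1.69 V.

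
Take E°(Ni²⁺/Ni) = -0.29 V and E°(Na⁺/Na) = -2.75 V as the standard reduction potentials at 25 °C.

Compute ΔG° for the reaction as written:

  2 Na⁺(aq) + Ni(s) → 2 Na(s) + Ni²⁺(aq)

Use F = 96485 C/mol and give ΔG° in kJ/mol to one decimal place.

+474.7 kJ/mol

As written, Na⁺/Na is reduced (cathode) and Ni²⁺/Ni is oxidised (anode), so E°cell = (-2.75) − (-0.29) = -2.46 V.
Balancing electrons gives n = 2.
ΔG° = −nFE° = −(2)(96485)(-2.46) = 474,706 J = +474.7 kJ/mol.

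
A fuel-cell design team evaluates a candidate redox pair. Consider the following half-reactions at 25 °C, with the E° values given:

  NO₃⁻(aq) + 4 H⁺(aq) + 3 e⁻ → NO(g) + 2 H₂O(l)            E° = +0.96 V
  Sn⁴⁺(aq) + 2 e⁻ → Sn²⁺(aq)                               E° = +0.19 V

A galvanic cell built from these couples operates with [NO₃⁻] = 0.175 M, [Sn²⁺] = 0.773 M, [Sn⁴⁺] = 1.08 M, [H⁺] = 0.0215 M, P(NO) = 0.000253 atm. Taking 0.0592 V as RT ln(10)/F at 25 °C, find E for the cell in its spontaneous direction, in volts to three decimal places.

+0.690 V

NO₃⁻/NO is the cathode (higher E°), Sn⁴⁺/Sn²⁺ the anode: E°cell = +0.96 − (+0.19) = +0.77 V, n = 6.
Overall: 2 NO₃⁻(aq) + 8 H⁺(aq) + 3 Sn²⁺(aq) → 2 NO(g) + 4 H₂O(l) + 3 Sn⁴⁺(aq)
Q = P(NO)^2·[Sn⁴⁺]^3 / ([NO₃⁻]^2·[H⁺]^8·[Sn²⁺]^3); log Q = 8.096.
E = E° − (0.0592/n) log Q = +0.77 − (0.0592/6)(8.096) = +0.690 V.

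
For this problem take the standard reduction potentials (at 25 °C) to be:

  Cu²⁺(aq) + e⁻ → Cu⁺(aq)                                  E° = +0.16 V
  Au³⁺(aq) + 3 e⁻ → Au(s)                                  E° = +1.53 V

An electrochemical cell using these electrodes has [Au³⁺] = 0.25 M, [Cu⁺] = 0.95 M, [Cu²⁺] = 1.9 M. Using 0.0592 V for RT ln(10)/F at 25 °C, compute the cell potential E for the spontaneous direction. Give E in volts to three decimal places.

Au³⁺/Au is the cathode (higher E°), Cu²⁺/Cu⁺ the anode: E°cell = +1.53 − (+0.16) = +1.37 V, n = 3.
Overall: Au³⁺(aq) + 3 Cu⁺(aq) → Au(s) + 3 Cu²⁺(aq)
Q = [Cu²⁺]^3 / ([Au³⁺]·[Cu⁺]^3); log Q = 1.505.
E = E° − (0.0592/n) log Q = +1.37 − (0.0592/3)(1.505) = +1.340 V.

+1.340 V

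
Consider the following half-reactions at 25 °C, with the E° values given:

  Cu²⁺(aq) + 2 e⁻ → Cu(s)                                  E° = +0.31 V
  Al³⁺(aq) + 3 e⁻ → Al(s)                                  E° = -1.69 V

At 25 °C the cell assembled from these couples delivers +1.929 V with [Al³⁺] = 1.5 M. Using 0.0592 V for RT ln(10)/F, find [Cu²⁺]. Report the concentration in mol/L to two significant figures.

Cu²⁺/Cu is the cathode, Al³⁺/Al the anode: E°cell = +2.00 V, n = 6.
Overall reaction: 3 Cu²⁺(aq) + 2 Al(s) → 3 Cu(s) + 2 Al³⁺(aq); Q = [Al³⁺]^2/[Cu²⁺]^3.
From E = E° − (0.0592/n) log Q: log Q = (E° − E)·n/0.0592 = (+2.00 − (+1.929))·6/0.0592 = 7.1959.
So 3·log[Cu²⁺] = 2·log(1.5) − log Q = 0.3522 − (7.1959) = -6.8437; log[Cu²⁺] = -6.8437 / 3 = -2.2812; [Cu²⁺] = 10^(-2.2812) ≈ 0.0052 M.

0.0052 M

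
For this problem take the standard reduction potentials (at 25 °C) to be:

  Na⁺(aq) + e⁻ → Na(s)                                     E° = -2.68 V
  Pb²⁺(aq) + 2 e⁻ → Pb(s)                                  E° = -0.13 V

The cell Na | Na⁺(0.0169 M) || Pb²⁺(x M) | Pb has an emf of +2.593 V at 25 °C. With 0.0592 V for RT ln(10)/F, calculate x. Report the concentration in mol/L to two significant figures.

0.0081 M

Pb²⁺/Pb is the cathode, Na⁺/Na the anode: E°cell = +2.55 V, n = 2.
Overall reaction: Pb²⁺(aq) + 2 Na(s) → Pb(s) + 2 Na⁺(aq); Q = [Na⁺]^2/[Pb²⁺]^1.
From E = E° − (0.0592/n) log Q: log Q = (E° − E)·n/0.0592 = (+2.55 − (+2.593))·2/0.0592 = -1.4527.
So 1·log[Pb²⁺] = 2·log(0.0169) − log Q = -3.5442 − (-1.4527) = -2.0915; [Pb²⁺] = 10^(-2.0915) ≈ 0.0081 M.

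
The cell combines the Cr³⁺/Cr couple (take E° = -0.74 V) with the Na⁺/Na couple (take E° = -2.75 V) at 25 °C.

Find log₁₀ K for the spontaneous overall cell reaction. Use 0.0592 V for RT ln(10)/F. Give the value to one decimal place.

101.9

Cathode: Cr³⁺/Cr; anode: Na⁺/Na. E°cell = +2.01 V, n = 3.
log K = nE°cell / 0.0592 = (3)(+2.01) / 0.0592 = 101.9.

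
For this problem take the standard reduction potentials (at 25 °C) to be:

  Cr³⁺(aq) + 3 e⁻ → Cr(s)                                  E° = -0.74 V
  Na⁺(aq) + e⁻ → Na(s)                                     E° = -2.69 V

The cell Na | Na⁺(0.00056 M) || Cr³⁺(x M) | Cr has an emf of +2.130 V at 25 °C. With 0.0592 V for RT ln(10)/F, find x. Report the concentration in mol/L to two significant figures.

Cr³⁺/Cr is the cathode, Na⁺/Na the anode: E°cell = +1.95 V, n = 3.
Overall reaction: Cr³⁺(aq) + 3 Na(s) → Cr(s) + 3 Na⁺(aq); Q = [Na⁺]^3/[Cr³⁺]^1.
From E = E° − (0.0592/n) log Q: log Q = (E° − E)·n/0.0592 = (+1.95 − (+2.130))·3/0.0592 = -9.1216.
So 1·log[Cr³⁺] = 3·log(0.00056) − log Q = -9.7554 − (-9.1216) = -0.6338; [Cr³⁺] = 10^(-0.6338) ≈ 0.23 M.

0.23 M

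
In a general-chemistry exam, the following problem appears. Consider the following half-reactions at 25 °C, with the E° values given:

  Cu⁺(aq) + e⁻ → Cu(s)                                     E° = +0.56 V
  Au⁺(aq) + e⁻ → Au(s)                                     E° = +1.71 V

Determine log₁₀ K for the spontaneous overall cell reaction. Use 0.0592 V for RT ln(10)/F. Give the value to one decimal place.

19.4

Cathode: Au⁺/Au; anode: Cu⁺/Cu. E°cell = +1.15 V, n = 1.
log K = nE°cell / 0.0592 = (1)(+1.15) / 0.0592 = 19.4.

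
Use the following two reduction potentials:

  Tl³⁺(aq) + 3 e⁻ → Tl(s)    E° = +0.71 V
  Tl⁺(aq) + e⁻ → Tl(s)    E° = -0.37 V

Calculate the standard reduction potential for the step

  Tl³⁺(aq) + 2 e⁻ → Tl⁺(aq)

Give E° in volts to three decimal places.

+1.250 V

Sequential free energies add, so n₃E°₃ = n₁E°₁ + n₂E°₂.
With n₃ = 3, and the known step contributing 1×(-0.37) V, the unknown satisfies 2·E° = 3×(+0.71) − 1×(-0.37) = +2.500.
E° = +2.500 / 2 = +1.250 V.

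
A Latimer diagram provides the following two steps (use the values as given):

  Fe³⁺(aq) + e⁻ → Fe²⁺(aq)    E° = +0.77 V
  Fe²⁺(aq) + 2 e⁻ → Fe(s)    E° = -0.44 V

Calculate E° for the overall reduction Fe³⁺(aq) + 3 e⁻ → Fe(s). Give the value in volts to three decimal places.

-0.037 V

Since ΔG° = −nFE° is additive over sequential reductions, n₃E°₃ = n₁E°₁ + n₂E°₂.
E°₃ = (1×+0.77 + 2×-0.44) / 3 = (-0.110) / 3 = -0.037 V.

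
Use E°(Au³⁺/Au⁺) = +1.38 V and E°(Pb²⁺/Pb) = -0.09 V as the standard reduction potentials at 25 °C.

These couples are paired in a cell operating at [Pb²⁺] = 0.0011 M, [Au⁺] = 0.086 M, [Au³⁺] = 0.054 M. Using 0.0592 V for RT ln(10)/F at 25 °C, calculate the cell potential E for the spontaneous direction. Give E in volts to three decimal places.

Au³⁺/Au⁺ is the cathode (higher E°), Pb²⁺/Pb the anode: E°cell = +1.38 − (-0.09) = +1.47 V, n = 2.
Overall: Au³⁺(aq) + Pb(s) → Au⁺(aq) + Pb²⁺(aq)
Q = [Au⁺]·[Pb²⁺] / ([Au³⁺]); log Q = -2.757.
E = E° − (0.0592/n) log Q = +1.47 − (0.0592/2)(-2.757) = +1.552 V.

+1.552 V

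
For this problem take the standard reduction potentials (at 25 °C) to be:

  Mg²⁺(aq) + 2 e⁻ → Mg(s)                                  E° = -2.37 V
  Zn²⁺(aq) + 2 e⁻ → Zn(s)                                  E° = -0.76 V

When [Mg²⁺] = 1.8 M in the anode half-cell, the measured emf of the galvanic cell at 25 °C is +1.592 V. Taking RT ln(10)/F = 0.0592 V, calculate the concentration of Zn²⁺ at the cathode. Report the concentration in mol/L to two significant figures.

Zn²⁺/Zn is the cathode, Mg²⁺/Mg the anode: E°cell = +1.61 V, n = 2.
Overall reaction: Zn²⁺(aq) + Mg(s) → Zn(s) + Mg²⁺(aq); Q = [Mg²⁺]^1/[Zn²⁺]^1.
From E = E° − (0.0592/n) log Q: log Q = (E° − E)·n/0.0592 = (+1.61 − (+1.592))·2/0.0592 = 0.6081.
So 1·log[Zn²⁺] = 1·log(1.8) − log Q = 0.2553 − (0.6081) = -0.3528; [Zn²⁺] = 10^(-0.3528) ≈ 0.44 M.

0.44 M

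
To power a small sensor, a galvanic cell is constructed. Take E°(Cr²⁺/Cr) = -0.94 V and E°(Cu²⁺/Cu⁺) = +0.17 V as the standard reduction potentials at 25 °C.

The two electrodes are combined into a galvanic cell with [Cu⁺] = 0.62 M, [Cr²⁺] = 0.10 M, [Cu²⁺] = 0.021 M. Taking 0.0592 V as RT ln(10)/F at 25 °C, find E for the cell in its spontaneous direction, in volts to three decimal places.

+1.053 V

Cu²⁺/Cu⁺ is the cathode (higher E°), Cr²⁺/Cr the anode: E°cell = +0.17 − (-0.94) = +1.11 V, n = 2.
Overall: 2 Cu²⁺(aq) + Cr(s) → 2 Cu⁺(aq) + Cr²⁺(aq)
Q = [Cu⁺]^2·[Cr²⁺] / ([Cu²⁺]^2); log Q = 1.940.
E = E° − (0.0592/n) log Q = +1.11 − (0.0592/2)(1.940) = +1.053 V.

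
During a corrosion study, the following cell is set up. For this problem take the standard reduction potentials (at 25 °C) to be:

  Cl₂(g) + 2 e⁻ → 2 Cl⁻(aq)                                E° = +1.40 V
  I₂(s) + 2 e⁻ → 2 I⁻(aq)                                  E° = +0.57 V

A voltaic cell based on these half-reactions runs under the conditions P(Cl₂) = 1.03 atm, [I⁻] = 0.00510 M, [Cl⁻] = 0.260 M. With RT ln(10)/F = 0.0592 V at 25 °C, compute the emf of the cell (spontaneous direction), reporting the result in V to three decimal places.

+0.729 V

Cl₂/Cl⁻ is the cathode (higher E°), I₂/I⁻ the anode: E°cell = +1.40 − (+0.57) = +0.83 V, n = 2.
Overall: Cl₂(g) + 2 I⁻(aq) → 2 Cl⁻(aq) + I₂(s)
Q = [Cl⁻]^2 / (P(Cl₂)·[I⁻]^2); log Q = 3.402.
E = E° − (0.0592/n) log Q = +0.83 − (0.0592/2)(3.402) = +0.729 V.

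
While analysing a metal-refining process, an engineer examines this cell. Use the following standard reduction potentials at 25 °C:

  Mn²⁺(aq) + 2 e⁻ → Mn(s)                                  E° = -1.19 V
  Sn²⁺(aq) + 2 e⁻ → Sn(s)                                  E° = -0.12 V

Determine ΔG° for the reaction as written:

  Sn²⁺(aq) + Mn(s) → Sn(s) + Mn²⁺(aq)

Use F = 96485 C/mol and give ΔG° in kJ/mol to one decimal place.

As written, Sn²⁺/Sn is reduced (cathode) and Mn²⁺/Mn is oxidised (anode), so E°cell = (-0.12) − (-1.19) = +1.07 V.
Balancing electrons gives n = 2.
ΔG° = −nFE° = −(2)(96485)(+1.07) = -206,478 J = -206.5 kJ/mol.

-206.5 kJ/mol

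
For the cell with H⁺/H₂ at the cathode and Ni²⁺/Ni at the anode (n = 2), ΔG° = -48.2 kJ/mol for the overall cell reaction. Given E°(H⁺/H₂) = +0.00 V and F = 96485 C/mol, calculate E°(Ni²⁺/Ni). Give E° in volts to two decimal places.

E°cell = −ΔG°/(nF) = −(-48.2×10³)/((2)(96485)) = +0.250 V.
Since H⁺/H₂ is the cathode and Ni²⁺/Ni the anode, E°cell = E°(H⁺/H₂) − E°(Ni²⁺/Ni).
So E°(Ni²⁺/Ni) = E°(H⁺/H₂) − E°cell = (+0.00) − (+0.250) = -0.25 V.

-0.25 V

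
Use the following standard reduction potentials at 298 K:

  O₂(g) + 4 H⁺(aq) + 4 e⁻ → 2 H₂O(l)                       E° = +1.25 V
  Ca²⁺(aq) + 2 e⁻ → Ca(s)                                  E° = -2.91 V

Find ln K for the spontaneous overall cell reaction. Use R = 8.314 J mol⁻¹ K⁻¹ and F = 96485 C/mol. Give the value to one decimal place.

Cathode: O₂/H₂O; anode: Ca²⁺/Ca. E°cell = (+1.25) − (-2.91) = +4.16 V, with n = 4.
ΔG° = −nFE° = −RT ln K, so ln K = nFE°/(RT) = (4)(96485)(+4.16) / ((8.314)(298)) = 648.018.

648.0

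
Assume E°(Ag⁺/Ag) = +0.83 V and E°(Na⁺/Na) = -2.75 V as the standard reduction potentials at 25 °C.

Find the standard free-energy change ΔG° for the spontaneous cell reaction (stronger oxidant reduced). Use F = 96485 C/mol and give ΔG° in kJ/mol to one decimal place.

Ag⁺/Ag (E° = +0.83 V) is the cathode; Na⁺/Na (E° = -2.75 V) is the anode, so E°cell = +3.58 V.
Balancing electrons gives n = 1 (lcm of 1 and 1).
ΔG° = −nFE° = −(1)(96485)(+3.58) = -345,416 J = -345.4 kJ/mol.

-345.4 kJ/mol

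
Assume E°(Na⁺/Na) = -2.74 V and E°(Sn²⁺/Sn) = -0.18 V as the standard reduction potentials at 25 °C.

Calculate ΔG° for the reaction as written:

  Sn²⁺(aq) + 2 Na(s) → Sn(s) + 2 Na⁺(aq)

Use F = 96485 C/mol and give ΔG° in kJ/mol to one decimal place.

-494.0 kJ/mol

As written, Sn²⁺/Sn is reduced (cathode) and Na⁺/Na is oxidised (anode), so E°cell = (-0.18) − (-2.74) = +2.56 V.
Balancing electrons gives n = 2.
ΔG° = −nFE° = −(2)(96485)(+2.56) = -494,003 J = -494.0 kJ/mol.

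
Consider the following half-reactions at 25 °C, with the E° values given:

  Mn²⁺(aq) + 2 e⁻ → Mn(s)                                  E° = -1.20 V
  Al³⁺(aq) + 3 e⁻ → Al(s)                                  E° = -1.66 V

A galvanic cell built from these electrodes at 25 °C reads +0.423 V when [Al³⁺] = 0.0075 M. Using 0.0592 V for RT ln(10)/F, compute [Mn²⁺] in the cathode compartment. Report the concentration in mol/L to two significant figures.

0.0022 M

Mn²⁺/Mn is the cathode, Al³⁺/Al the anode: E°cell = +0.46 V, n = 6.
Overall reaction: 3 Mn²⁺(aq) + 2 Al(s) → 3 Mn(s) + 2 Al³⁺(aq); Q = [Al³⁺]^2/[Mn²⁺]^3.
From E = E° − (0.0592/n) log Q: log Q = (E° − E)·n/0.0592 = (+0.46 − (+0.423))·6/0.0592 = 3.7500.
So 3·log[Mn²⁺] = 2·log(0.0075) − log Q = -4.2499 − (3.7500) = -7.9999; log[Mn²⁺] = -7.9999 / 3 = -2.6666; [Mn²⁺] = 10^(-2.6666) ≈ 0.0022 M.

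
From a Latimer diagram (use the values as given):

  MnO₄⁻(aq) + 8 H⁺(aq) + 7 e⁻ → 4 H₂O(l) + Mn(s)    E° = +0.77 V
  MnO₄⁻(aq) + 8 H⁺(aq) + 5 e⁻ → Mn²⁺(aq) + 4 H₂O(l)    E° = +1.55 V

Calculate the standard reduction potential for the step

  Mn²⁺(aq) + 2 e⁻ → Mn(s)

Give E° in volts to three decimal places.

Sequential free energies add, so n₃E°₃ = n₁E°₁ + n₂E°₂.
With n₃ = 7, and the known step contributing 5×(+1.55) V, the unknown satisfies 2·E° = 7×(+0.77) − 5×(+1.55) = -2.360.
E° = -2.360 / 2 = -1.180 V.

-1.180 V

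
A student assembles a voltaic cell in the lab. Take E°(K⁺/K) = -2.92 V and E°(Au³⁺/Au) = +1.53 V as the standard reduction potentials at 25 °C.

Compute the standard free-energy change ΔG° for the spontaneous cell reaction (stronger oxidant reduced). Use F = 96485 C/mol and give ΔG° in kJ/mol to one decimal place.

-1288.1 kJ/mol

Au³⁺/Au (E° = +1.53 V) is the cathode; K⁺/K (E° = -2.92 V) is the anode, so E°cell = +4.45 V.
Balancing electrons gives n = 3 (lcm of 3 and 1).
ΔG° = −nFE° = −(3)(96485)(+4.45) = -1,288,075 J = -1288.1 kJ/mol.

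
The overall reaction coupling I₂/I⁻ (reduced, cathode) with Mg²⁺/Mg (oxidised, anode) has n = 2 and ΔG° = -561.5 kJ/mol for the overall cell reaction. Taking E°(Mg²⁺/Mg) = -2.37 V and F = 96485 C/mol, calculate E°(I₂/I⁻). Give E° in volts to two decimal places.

+0.54 V

E°cell = −ΔG°/(nF) = −(-561.5×10³)/((2)(96485)) = +2.910 V.
Since I₂/I⁻ is the cathode and Mg²⁺/Mg the anode, E°cell = E°(I₂/I⁻) − E°(Mg²⁺/Mg).
So E°(I₂/I⁻) = E°cell + E°(Mg²⁺/Mg) = +2.910 + (-2.37) = +0.54 V.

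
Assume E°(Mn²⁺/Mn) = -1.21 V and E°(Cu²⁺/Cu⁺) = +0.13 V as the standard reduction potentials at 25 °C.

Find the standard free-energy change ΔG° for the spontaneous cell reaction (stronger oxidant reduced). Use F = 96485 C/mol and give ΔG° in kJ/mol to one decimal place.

Cu²⁺/Cu⁺ (E° = +0.13 V) is the cathode; Mn²⁺/Mn (E° = -1.21 V) is the anode, so E°cell = +1.34 V.
Balancing electrons gives n = 2 (lcm of 1 and 2).
ΔG° = −nFE° = −(2)(96485)(+1.34) = -258,580 J = -258.6 kJ/mol.

-258.6 kJ/mol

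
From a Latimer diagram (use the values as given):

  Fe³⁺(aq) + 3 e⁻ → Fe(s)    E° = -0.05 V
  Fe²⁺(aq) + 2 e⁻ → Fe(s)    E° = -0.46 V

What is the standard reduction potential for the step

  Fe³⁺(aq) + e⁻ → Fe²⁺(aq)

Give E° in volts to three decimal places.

Sequential free energies add, so n₃E°₃ = n₁E°₁ + n₂E°₂.
With n₃ = 3, and the known step contributing 2×(-0.46) V, the unknown satisfies 1·E° = 3×(-0.05) − 2×(-0.46) = +0.770.
E° = +0.770 / 1 = +0.770 V.

+0.770 V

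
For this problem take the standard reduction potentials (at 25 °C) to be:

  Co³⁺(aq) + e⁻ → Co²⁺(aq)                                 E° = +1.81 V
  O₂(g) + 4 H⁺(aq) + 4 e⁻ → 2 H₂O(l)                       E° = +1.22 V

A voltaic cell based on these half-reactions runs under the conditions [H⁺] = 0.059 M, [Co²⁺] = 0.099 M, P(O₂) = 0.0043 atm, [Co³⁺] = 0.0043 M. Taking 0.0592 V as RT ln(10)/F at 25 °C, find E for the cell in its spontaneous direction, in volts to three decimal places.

Co³⁺/Co²⁺ is the cathode (higher E°), O₂/H₂O the anode: E°cell = +1.81 − (+1.22) = +0.59 V, n = 4.
Overall: 4 Co³⁺(aq) + 2 H₂O(l) → 4 Co²⁺(aq) + O₂(g) + 4 H⁺(aq)
Q = [Co²⁺]^4·P(O₂)·[H⁺]^4 / ([Co³⁺]^4); log Q = -1.834.
E = E° − (0.0592/n) log Q = +0.59 − (0.0592/4)(-1.834) = +0.617 V.

+0.617 V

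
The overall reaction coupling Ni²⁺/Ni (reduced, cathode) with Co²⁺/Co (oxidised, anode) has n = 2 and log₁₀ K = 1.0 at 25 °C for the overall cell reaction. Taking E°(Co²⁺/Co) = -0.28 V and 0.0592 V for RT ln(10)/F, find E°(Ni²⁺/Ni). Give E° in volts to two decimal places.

-0.25 V

E°cell = (0.0592/n)·log K = (0.0592/2)(1.0) = +0.030 V.
Since Ni²⁺/Ni is the cathode and Co²⁺/Co the anode, E°cell = E°(Ni²⁺/Ni) − E°(Co²⁺/Co).
So E°(Ni²⁺/Ni) = E°cell + E°(Co²⁺/Co) = +0.030 + (-0.28) = -0.25 V.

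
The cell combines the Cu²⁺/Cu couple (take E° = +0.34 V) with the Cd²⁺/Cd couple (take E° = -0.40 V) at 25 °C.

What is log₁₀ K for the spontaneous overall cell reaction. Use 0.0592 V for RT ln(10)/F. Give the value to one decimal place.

25.0

Cathode: Cu²⁺/Cu; anode: Cd²⁺/Cd. E°cell = +0.74 V, n = 2.
log K = nE°cell / 0.0592 = (2)(+0.74) / 0.0592 = 25.0.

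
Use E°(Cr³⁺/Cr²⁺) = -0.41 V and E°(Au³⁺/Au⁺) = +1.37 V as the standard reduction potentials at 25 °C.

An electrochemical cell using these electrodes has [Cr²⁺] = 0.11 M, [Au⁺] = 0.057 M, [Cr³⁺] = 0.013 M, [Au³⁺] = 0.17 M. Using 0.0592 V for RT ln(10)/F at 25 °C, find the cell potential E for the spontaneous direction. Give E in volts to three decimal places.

Au³⁺/Au⁺ is the cathode (higher E°), Cr³⁺/Cr²⁺ the anode: E°cell = +1.37 − (-0.41) = +1.78 V, n = 2.
Overall: Au³⁺(aq) + 2 Cr²⁺(aq) → Au⁺(aq) + 2 Cr³⁺(aq)
Q = [Au⁺]·[Cr³⁺]^2 / ([Au³⁺]·[Cr²⁺]^2); log Q = -2.329.
E = E° − (0.0592/n) log Q = +1.78 − (0.0592/2)(-2.329) = +1.849 V.

+1.849 V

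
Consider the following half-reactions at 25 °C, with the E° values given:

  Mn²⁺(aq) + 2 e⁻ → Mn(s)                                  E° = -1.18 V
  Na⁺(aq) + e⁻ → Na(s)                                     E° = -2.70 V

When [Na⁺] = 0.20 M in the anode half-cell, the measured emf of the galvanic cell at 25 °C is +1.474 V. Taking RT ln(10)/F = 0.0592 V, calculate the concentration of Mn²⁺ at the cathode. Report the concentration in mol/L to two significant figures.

Mn²⁺/Mn is the cathode, Na⁺/Na the anode: E°cell = +1.52 V, n = 2.
Overall reaction: Mn²⁺(aq) + 2 Na(s) → Mn(s) + 2 Na⁺(aq); Q = [Na⁺]^2/[Mn²⁺]^1.
From E = E° − (0.0592/n) log Q: log Q = (E° − E)·n/0.0592 = (+1.52 − (+1.474))·2/0.0592 = 1.5541.
So 1·log[Mn²⁺] = 2·log(0.2) − log Q = -1.3979 − (1.5541) = -2.9520; [Mn²⁺] = 10^(-2.9520) ≈ 0.0011 M.

0.0011 M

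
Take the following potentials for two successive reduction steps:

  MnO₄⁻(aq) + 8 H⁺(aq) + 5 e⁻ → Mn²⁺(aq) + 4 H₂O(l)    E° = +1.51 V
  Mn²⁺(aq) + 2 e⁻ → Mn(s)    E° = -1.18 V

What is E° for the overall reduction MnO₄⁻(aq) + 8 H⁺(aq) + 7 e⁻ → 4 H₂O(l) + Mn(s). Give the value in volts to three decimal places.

Adding the free-energy changes (−nFE°) of the two steps gives −n₃FE°₃ = −n₁FE°₁ − n₂FE°₂.
E°₃ = (5×+1.51 + 2×-1.18) / 7 = (+5.190) / 7 = +0.741 V.
E° values themselves are not directly additive — weighting by electron count is essential.

+0.741 V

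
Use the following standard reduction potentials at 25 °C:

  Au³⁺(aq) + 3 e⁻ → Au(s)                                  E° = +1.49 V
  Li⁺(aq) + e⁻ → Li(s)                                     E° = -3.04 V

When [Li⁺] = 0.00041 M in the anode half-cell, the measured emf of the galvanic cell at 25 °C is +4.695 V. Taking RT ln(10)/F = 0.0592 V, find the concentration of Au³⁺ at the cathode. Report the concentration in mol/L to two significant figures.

Au³⁺/Au is the cathode, Li⁺/Li the anode: E°cell = +4.53 V, n = 3.
Overall reaction: Au³⁺(aq) + 3 Li(s) → Au(s) + 3 Li⁺(aq); Q = [Li⁺]^3/[Au³⁺]^1.
From E = E° − (0.0592/n) log Q: log Q = (E° − E)·n/0.0592 = (+4.53 − (+4.695))·3/0.0592 = -8.3615.
So 1·log[Au³⁺] = 3·log(0.00041) − log Q = -10.1616 − (-8.3615) = -1.8001; [Au³⁺] = 10^(-1.8001) ≈ 0.016 M.

0.016 M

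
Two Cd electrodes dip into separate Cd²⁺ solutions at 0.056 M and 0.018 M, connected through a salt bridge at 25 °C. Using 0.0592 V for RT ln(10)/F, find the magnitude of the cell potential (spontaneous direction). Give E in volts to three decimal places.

+0.015 V

For a concentration cell E°cell = 0. The 0.056 M side is the cathode (reduction is favoured where [Cd²⁺] is higher).
With n = 2, E = −(0.0592/2) log([Cd²⁺]ₐₙ/[Cd²⁺]꜀ₐₜ) = −(0.0592/2) log(0.018/0.056) = −(0.0592/2)(-0.493) = +0.015 V.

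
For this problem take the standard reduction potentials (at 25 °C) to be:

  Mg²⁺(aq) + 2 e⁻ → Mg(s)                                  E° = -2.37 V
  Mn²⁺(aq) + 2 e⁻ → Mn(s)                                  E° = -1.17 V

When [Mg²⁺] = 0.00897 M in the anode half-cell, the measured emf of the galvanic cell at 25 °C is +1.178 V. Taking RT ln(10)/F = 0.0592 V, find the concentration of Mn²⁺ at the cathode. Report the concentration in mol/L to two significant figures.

Mn²⁺/Mn is the cathode, Mg²⁺/Mg the anode: E°cell = +1.20 V, n = 2.
Overall reaction: Mn²⁺(aq) + Mg(s) → Mn(s) + Mg²⁺(aq); Q = [Mg²⁺]^1/[Mn²⁺]^1.
From E = E° − (0.0592/n) log Q: log Q = (E° − E)·n/0.0592 = (+1.20 − (+1.178))·2/0.0592 = 0.7432.
So 1·log[Mn²⁺] = 1·log(0.00897) − log Q = -2.0472 − (0.7432) = -2.7904; [Mn²⁺] = 10^(-2.7904) ≈ 0.0016 M.

0.0016 M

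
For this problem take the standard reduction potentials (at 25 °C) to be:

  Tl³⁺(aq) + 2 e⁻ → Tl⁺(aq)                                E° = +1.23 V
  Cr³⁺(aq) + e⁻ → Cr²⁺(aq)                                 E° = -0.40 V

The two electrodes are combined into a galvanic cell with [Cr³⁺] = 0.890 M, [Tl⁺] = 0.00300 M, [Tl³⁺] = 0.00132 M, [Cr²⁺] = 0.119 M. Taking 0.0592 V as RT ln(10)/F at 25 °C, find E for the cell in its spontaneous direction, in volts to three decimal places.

+1.568 V

Tl³⁺/Tl⁺ is the cathode (higher E°), Cr³⁺/Cr²⁺ the anode: E°cell = +1.23 − (-0.40) = +1.63 V, n = 2.
Overall: Tl³⁺(aq) + 2 Cr²⁺(aq) → Tl⁺(aq) + 2 Cr³⁺(aq)
Q = [Tl⁺]·[Cr³⁺]^2 / ([Tl³⁺]·[Cr²⁺]^2); log Q = 2.104.
E = E° − (0.0592/n) log Q = +1.63 − (0.0592/2)(2.104) = +1.568 V.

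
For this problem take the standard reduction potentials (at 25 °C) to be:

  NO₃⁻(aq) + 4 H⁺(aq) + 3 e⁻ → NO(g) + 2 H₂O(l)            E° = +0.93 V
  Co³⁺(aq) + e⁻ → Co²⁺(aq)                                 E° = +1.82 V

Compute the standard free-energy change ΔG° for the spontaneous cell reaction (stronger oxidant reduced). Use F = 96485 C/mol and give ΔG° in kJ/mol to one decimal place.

-257.6 kJ/mol

Co³⁺/Co²⁺ (E° = +1.82 V) is the cathode; NO₃⁻/NO (E° = +0.93 V) is the anode, so E°cell = +0.89 V.
Balancing electrons gives n = 3 (lcm of 1 and 3).
ΔG° = −nFE° = −(3)(96485)(+0.89) = -257,615 J = -257.6 kJ/mol.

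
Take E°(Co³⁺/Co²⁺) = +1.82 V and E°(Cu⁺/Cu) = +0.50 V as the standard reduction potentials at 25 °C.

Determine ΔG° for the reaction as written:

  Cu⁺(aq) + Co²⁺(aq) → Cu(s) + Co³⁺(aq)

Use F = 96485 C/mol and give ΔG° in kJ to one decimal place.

As written, Cu⁺/Cu is reduced (cathode) and Co³⁺/Co²⁺ is oxidised (anode), so E°cell = (+0.50) − (+1.82) = -1.32 V.
Balancing electrons gives n = 1.
ΔG° = −nFE° = −(1)(96485)(-1.32) = 127,360 J = +127.4 kJ.

+127.4 kJ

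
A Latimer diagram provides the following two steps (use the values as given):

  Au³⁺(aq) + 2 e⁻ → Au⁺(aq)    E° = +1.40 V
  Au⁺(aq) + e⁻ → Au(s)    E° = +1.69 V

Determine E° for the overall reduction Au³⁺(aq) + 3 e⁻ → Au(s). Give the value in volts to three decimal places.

+1.497 V

Since ΔG° = −nFE° is additive over sequential reductions, n₃E°₃ = n₁E°₁ + n₂E°₂.
E°₃ = (2×+1.40 + 1×+1.69) / 3 = (+4.490) / 3 = +1.497 V.
Simply averaging or adding the two E° values would be wrong; the electron-weighted sum is required.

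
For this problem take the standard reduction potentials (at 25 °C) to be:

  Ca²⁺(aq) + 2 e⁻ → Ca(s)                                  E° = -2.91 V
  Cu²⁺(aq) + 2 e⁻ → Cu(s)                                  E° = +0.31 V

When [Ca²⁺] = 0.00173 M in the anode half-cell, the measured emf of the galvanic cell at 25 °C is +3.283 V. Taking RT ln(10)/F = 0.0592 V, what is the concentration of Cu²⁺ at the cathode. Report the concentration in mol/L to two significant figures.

0.23 M

Cu²⁺/Cu is the cathode, Ca²⁺/Ca the anode: E°cell = +3.22 V, n = 2.
Overall reaction: Cu²⁺(aq) + Ca(s) → Cu(s) + Ca²⁺(aq); Q = [Ca²⁺]^1/[Cu²⁺]^1.
From E = E° − (0.0592/n) log Q: log Q = (E° − E)·n/0.0592 = (+3.22 − (+3.283))·2/0.0592 = -2.1284.
So 1·log[Cu²⁺] = 1·log(0.00173) − log Q = -2.7620 − (-2.1284) = -0.6336; [Cu²⁺] = 10^(-0.6336) ≈ 0.23 M.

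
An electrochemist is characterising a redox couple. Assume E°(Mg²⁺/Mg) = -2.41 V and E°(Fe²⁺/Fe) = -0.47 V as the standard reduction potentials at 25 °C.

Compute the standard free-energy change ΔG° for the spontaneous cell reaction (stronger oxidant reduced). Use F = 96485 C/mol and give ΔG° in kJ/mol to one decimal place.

-374.4 kJ/mol

Fe²⁺/Fe (E° = -0.47 V) is the cathode; Mg²⁺/Mg (E° = -2.41 V) is the anode, so E°cell = +1.94 V.
Balancing electrons gives n = 2 (lcm of 2 and 2).
ΔG° = −nFE° = −(2)(96485)(+1.94) = -374,362 J = -374.4 kJ/mol.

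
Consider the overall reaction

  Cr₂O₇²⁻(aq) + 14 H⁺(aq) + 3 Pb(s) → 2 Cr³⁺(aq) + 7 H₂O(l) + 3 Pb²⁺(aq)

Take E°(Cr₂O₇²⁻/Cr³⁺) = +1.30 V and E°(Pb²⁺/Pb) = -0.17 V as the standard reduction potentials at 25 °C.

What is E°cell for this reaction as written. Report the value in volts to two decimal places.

The Cr₂O₇²⁻/Cr³⁺ couple has the higher reduction potential, so it is the cathode; Pb²⁺/Pb is oxidised at the anode.
E°cell = E°(cathode) − E°(anode) = (+1.30) − (-0.17) = +1.47 V.

+1.47 V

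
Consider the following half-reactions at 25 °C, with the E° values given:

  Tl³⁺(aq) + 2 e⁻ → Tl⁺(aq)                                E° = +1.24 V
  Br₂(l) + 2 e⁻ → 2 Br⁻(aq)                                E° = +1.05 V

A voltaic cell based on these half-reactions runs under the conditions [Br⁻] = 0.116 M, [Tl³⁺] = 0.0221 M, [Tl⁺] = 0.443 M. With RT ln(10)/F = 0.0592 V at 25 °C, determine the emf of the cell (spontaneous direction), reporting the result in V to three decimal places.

+0.096 V

Tl³⁺/Tl⁺ is the cathode (higher E°), Br₂/Br⁻ the anode: E°cell = +1.24 − (+1.05) = +0.19 V, n = 2.
Overall: Tl³⁺(aq) + 2 Br⁻(aq) → Tl⁺(aq) + Br₂(l)
Q = [Tl⁺] / ([Tl³⁺]·[Br⁻]^2); log Q = 3.173.
E = E° − (0.0592/n) log Q = +0.19 − (0.0592/2)(3.173) = +0.096 V.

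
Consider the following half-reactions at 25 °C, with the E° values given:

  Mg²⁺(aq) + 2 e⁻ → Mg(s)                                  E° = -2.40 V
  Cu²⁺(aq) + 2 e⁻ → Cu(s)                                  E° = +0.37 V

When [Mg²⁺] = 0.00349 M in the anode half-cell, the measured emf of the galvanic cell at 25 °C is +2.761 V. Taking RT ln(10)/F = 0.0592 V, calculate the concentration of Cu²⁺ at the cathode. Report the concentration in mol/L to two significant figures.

0.0017 M

Cu²⁺/Cu is the cathode, Mg²⁺/Mg the anode: E°cell = +2.77 V, n = 2.
Overall reaction: Cu²⁺(aq) + Mg(s) → Cu(s) + Mg²⁺(aq); Q = [Mg²⁺]^1/[Cu²⁺]^1.
From E = E° − (0.0592/n) log Q: log Q = (E° − E)·n/0.0592 = (+2.77 − (+2.761))·2/0.0592 = 0.3041.
So 1·log[Cu²⁺] = 1·log(0.00349) − log Q = -2.4572 − (0.3041) = -2.7613; [Cu²⁺] = 10^(-2.7613) ≈ 0.0017 M.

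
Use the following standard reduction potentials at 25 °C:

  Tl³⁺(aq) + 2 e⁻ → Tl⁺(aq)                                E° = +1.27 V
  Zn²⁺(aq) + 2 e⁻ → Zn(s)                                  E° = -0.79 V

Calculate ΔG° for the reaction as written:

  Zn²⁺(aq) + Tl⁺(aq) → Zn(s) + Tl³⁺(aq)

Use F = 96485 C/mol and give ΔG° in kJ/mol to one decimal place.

+397.5 kJ/mol

As written, Zn²⁺/Zn is reduced (cathode) and Tl³⁺/Tl⁺ is oxidised (anode), so E°cell = (-0.79) − (+1.27) = -2.06 V.
Balancing electrons gives n = 2.
ΔG° = −nFE° = −(2)(96485)(-2.06) = 397,518 J = +397.5 kJ/mol.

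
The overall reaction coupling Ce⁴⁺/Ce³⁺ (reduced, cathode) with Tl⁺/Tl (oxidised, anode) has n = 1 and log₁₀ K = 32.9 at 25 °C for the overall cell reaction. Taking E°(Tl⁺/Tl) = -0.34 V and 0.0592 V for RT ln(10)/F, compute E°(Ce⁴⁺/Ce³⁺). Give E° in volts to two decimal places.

E°cell = (0.0592/n)·log K = (0.0592/1)(32.9) = +1.948 V.
Since Ce⁴⁺/Ce³⁺ is the cathode and Tl⁺/Tl the anode, E°cell = E°(Ce⁴⁺/Ce³⁺) − E°(Tl⁺/Tl).
So E°(Ce⁴⁺/Ce³⁺) = E°cell + E°(Tl⁺/Tl) = +1.948 + (-0.34) = +1.61 V.

+1.61 V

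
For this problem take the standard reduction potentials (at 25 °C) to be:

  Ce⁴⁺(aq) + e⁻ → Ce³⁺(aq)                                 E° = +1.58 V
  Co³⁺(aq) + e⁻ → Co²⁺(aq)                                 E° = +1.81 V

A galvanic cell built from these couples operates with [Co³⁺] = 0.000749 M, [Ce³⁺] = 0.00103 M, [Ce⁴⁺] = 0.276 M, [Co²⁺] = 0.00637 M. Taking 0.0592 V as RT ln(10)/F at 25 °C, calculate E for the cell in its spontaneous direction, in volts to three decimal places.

Co³⁺/Co²⁺ is the cathode (higher E°), Ce⁴⁺/Ce³⁺ the anode: E°cell = +1.81 − (+1.58) = +0.23 V, n = 1.
Overall: Co³⁺(aq) + Ce³⁺(aq) → Co²⁺(aq) + Ce⁴⁺(aq)
Q = [Co²⁺]·[Ce⁴⁺] / ([Co³⁺]·[Ce³⁺]); log Q = 3.358.
E = E° − (0.0592/n) log Q = +0.23 − (0.0592/1)(3.358) = +0.031 V.

+0.031 V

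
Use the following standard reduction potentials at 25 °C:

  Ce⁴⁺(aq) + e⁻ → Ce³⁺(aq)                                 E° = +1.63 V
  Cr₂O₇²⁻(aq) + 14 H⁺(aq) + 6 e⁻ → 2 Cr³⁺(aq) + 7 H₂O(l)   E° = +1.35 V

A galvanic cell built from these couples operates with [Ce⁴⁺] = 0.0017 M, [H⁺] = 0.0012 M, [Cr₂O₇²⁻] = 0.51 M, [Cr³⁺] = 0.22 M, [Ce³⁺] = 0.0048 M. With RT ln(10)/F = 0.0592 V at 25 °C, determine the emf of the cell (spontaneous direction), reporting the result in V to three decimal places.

Ce⁴⁺/Ce³⁺ is the cathode (higher E°), Cr₂O₇²⁻/Cr³⁺ the anode: E°cell = +1.63 − (+1.35) = +0.28 V, n = 6.
Overall: 6 Ce⁴⁺(aq) + 2 Cr³⁺(aq) + 7 H₂O(l) → 6 Ce³⁺(aq) + Cr₂O₇²⁻(aq) + 14 H⁺(aq)
Q = [Ce³⁺]^6·[Cr₂O₇²⁻]·[H⁺]^14 / ([Ce⁴⁺]^6·[Cr³⁺]^2); log Q = -37.164.
E = E° − (0.0592/n) log Q = +0.28 − (0.0592/6)(-37.164) = +0.647 V.

+0.647 V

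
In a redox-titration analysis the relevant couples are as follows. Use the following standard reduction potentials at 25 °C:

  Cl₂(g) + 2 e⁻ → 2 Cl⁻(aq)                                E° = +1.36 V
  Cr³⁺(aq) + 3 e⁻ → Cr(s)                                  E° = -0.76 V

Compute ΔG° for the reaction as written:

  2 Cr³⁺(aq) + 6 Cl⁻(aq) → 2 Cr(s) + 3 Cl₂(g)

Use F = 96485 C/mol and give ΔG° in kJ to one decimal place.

As written, Cr³⁺/Cr is reduced (cathode) and Cl₂/Cl⁻ is oxidised (anode), so E°cell = (-0.76) − (+1.36) = -2.12 V.
Balancing electrons gives n = 6.
ΔG° = −nFE° = −(6)(96485)(-2.12) = 1,227,289 J = +1227.3 kJ.

+1227.3 kJ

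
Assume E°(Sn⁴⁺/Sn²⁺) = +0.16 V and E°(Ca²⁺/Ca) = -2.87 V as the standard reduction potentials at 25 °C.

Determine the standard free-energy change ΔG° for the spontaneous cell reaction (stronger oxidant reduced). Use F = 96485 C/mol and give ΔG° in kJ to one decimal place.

-584.7 kJ

Sn⁴⁺/Sn²⁺ (E° = +0.16 V) is the cathode; Ca²⁺/Ca (E° = -2.87 V) is the anode, so E°cell = +3.03 V.
Balancing electrons gives n = 2 (lcm of 2 and 2).
ΔG° = −nFE° = −(2)(96485)(+3.03) = -584,699 J = -584.7 kJ.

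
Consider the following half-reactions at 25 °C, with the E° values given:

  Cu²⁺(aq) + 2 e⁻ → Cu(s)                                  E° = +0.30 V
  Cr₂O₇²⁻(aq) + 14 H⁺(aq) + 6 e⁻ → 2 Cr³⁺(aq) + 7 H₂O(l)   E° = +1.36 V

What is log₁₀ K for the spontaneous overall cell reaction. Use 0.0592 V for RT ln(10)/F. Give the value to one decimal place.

Cathode: Cr₂O₇²⁻/Cr³⁺; anode: Cu²⁺/Cu. E°cell = +1.06 V, n = 6.
log K = nE°cell / 0.0592 = (6)(+1.06) / 0.0592 = 107.4.

107.4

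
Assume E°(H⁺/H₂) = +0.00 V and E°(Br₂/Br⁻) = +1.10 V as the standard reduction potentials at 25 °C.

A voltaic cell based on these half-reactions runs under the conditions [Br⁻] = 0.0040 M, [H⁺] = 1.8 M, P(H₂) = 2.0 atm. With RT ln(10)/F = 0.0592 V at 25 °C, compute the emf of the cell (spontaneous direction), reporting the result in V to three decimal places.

+1.236 V

Br₂/Br⁻ is the cathode (higher E°), H⁺/H₂ the anode: E°cell = +1.10 − (+0.00) = +1.10 V, n = 2.
Overall: Br₂(l) + H₂(g) → 2 Br⁻(aq) + 2 H⁺(aq)
Q = [Br⁻]^2·[H⁺]^2 / (P(H₂)); log Q = -4.586.
E = E° − (0.0592/n) log Q = +1.10 − (0.0592/2)(-4.586) = +1.236 V.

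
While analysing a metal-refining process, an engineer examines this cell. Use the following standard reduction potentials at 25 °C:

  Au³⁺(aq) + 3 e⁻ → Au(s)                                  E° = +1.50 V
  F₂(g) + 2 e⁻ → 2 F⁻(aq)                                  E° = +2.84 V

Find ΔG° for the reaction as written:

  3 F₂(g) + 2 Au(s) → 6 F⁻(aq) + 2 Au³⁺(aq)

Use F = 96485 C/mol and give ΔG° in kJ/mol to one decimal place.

As written, F₂/F⁻ is reduced (cathode) and Au³⁺/Au is oxidised (anode), so E°cell = (+2.84) − (+1.50) = +1.34 V.
Balancing electrons gives n = 6.
ΔG° = −nFE° = −(6)(96485)(+1.34) = -775,739 J = -775.7 kJ/mol.

-775.7 kJ/mol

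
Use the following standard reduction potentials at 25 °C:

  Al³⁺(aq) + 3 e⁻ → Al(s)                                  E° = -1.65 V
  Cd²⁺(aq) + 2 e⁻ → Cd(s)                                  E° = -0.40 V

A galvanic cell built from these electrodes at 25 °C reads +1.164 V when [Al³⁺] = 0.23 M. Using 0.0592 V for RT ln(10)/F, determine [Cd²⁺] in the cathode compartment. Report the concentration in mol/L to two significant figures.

Cd²⁺/Cd is the cathode, Al³⁺/Al the anode: E°cell = +1.25 V, n = 6.
Overall reaction: 3 Cd²⁺(aq) + 2 Al(s) → 3 Cd(s) + 2 Al³⁺(aq); Q = [Al³⁺]^2/[Cd²⁺]^3.
From E = E° − (0.0592/n) log Q: log Q = (E° − E)·n/0.0592 = (+1.25 − (+1.164))·6/0.0592 = 8.7162.
So 3·log[Cd²⁺] = 2·log(0.23) − log Q = -1.2765 − (8.7162) = -9.9927; log[Cd²⁺] = -9.9927 / 3 = -3.3309; [Cd²⁺] = 10^(-3.3309) ≈ 0.00047 M.

0.00047 M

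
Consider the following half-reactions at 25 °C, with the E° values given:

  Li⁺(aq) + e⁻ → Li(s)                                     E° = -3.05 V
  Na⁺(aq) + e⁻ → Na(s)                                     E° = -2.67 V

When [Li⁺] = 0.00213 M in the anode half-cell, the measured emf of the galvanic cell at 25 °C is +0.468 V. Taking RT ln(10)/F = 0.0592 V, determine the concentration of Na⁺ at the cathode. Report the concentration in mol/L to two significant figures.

Na⁺/Na is the cathode, Li⁺/Li the anode: E°cell = +0.38 V, n = 1.
Overall reaction: Na⁺(aq) + Li(s) → Na(s) + Li⁺(aq); Q = [Li⁺]^1/[Na⁺]^1.
From E = E° − (0.0592/n) log Q: log Q = (E° − E)·n/0.0592 = (+0.38 − (+0.468))·1/0.0592 = -1.4865.
So 1·log[Na⁺] = 1·log(0.00213) − log Q = -2.6716 − (-1.4865) = -1.1851; [Na⁺] = 10^(-1.1851) ≈ 0.065 M.

0.065 M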